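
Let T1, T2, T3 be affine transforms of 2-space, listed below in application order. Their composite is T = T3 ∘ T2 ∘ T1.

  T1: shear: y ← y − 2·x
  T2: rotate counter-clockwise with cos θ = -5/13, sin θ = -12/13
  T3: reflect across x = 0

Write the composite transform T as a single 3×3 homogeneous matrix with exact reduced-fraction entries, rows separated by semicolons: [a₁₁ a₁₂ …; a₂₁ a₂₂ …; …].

T = [29/13 -12/13 0; -2/13 -5/13 0; 0 0 1]

T1 = [1 0 0; -2 1 0; 0 0 1]
T2·T1 = [-29/13 12/13 0; -2/13 -5/13 0; 0 0 1]
T3·…·T1 = [29/13 -12/13 0; -2/13 -5/13 0; 0 0 1]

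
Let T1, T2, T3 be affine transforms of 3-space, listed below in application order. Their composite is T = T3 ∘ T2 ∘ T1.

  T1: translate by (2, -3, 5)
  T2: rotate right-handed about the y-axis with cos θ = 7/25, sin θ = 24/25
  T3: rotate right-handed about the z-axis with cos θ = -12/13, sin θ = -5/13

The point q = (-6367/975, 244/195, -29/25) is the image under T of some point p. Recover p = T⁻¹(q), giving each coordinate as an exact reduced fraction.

p = (2/3, -2/3, 0)

T1 = [1 0 0 2; 0 1 0 -3; 0 0 1 5; 0 0 0 1]
T2·T1 = [7/25 0 24/25 134/25; 0 1 0 -3; -24/25 0 7/25 -13/25; 0 0 0 1]
T3·…·T1 = [-84/325 5/13 -288/325 -1983/325; -7/65 -12/13 -24/65 46/65; -24/25 0 7/25 -13/25; 0 0 0 1]
det M = 1; M⁻¹ = [-84/325 -7/65 -24/25 -2; 5/13 -12/13 0 3; -288/325 -24/65 7/25 -5; 0 0 0 1]
M⁻¹ · (-6367/975, 244/195, -29/25)ᵀ = (2/3, -2/3, 0)ᵀ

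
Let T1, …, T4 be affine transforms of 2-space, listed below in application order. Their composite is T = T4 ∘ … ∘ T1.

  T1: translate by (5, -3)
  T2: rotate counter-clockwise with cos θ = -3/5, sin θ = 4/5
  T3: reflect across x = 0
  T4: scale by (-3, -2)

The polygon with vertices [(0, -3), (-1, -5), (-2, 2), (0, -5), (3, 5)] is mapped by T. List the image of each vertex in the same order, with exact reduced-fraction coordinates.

T1 translate by (5, -3): (0, -3) → (5, -6); (-1, -5) → (4, -8); (-2, 2) → (3, -1); (0, -5) → (5, -8); (3, 5) → (8, 2)
T2 rotate counter-clockwise with cos θ = -3/5, sin θ = 4/5: (5, -6) → (9/5, 38/5); (4, -8) → (4, 8); (3, -1) → (-1, 3); (5, -8) → (17/5, 44/5); (8, 2) → (-32/5, 26/5)
T3 reflect across x = 0: (9/5, 38/5) → (-9/5, 38/5); (4, 8) → (-4, 8); (-1, 3) → (1, 3); (17/5, 44/5) → (-17/5, 44/5); (-32/5, 26/5) → (32/5, 26/5)
T4 scale by (-3, -2): (-9/5, 38/5) → (27/5, -76/5); (-4, 8) → (12, -16); (1, 3) → (-3, -6); (-17/5, 44/5) → (51/5, -88/5); (32/5, 26/5) → (-96/5, -52/5)

image vertices: (27/5, -76/5), (12, -16), (-3, -6), (51/5, -88/5), (-96/5, -52/5)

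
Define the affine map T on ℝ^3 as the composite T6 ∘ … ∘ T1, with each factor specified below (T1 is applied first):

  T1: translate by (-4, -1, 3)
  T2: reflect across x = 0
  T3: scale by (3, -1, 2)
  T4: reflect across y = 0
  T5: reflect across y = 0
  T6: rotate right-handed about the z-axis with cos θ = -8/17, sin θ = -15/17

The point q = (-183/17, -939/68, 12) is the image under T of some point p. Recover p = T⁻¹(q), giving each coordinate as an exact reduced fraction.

p = (-7/4, 4, 3)

T1 = [1 0 0 -4; 0 1 0 -1; 0 0 1 3; 0 0 0 1]
T2·T1 = [-1 0 0 4; 0 1 0 -1; 0 0 1 3; 0 0 0 1]
T3·…·T1 = [-3 0 0 12; 0 -1 0 1; 0 0 2 6; 0 0 0 1]
T4·…·T1 = [-3 0 0 12; 0 1 0 -1; 0 0 2 6; 0 0 0 1]
T5·…·T1 = [-3 0 0 12; 0 -1 0 1; 0 0 2 6; 0 0 0 1]
T6·…·T1 = [24/17 -15/17 0 -81/17; 45/17 8/17 0 -188/17; 0 0 2 6; 0 0 0 1]
det M = 6; M⁻¹ = [8/51 5/17 0 4; -15/17 8/17 0 1; 0 0 1/2 -3; 0 0 0 1]
M⁻¹ · (-183/17, -939/68, 12)ᵀ = (-7/4, 4, 3)ᵀ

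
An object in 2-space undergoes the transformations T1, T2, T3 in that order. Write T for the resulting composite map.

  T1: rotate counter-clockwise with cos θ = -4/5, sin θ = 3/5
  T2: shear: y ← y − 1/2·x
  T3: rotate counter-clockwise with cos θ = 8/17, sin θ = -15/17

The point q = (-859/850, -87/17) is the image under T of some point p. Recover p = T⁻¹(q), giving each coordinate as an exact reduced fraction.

T1 = [-4/5 -3/5 0; 3/5 -4/5 0; 0 0 1]
T2·T1 = [-4/5 -3/5 0; 1 -1/2 0; 0 0 1]
T3·…·T1 = [43/85 -123/170 0; 20/17 5/17 0; 0 0 1]
det M = 1; M⁻¹ = [5/17 123/170 0; -20/17 43/85 0; 0 0 1]
M⁻¹ · (-859/850, -87/17)ᵀ = (-4, -7/5)ᵀ

p = (-4, -7/5)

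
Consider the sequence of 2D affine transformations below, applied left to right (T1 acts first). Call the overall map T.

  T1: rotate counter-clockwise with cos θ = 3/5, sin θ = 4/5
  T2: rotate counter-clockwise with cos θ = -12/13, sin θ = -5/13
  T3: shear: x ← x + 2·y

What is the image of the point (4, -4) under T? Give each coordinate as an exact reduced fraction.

T1 rotate counter-clockwise with cos θ = 3/5, sin θ = 4/5: (4, -4) → (28/5, 4/5)
T2 rotate counter-clockwise with cos θ = -12/13, sin θ = -5/13: (28/5, 4/5) → (-316/65, -188/65)
T3 shear: x ← x + 2·y: (-316/65, -188/65) → (-692/65, -188/65)

T(p) = (-692/65, -188/65)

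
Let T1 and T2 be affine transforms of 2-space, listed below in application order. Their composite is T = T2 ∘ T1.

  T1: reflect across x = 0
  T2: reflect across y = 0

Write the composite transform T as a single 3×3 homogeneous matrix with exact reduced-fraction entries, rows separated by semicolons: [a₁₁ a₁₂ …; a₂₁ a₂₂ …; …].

T = [-1 0 0; 0 -1 0; 0 0 1]

T1 = [-1 0 0; 0 1 0; 0 0 1]
T2·T1 = [-1 0 0; 0 -1 0; 0 0 1]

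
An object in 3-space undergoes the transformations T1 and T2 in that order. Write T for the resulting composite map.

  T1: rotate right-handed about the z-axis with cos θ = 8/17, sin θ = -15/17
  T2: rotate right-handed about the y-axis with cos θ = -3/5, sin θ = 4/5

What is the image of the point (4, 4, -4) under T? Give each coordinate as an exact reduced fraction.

T1 rotate right-handed about the z-axis with cos θ = 8/17, sin θ = -15/17: (4, 4, -4) → (92/17, -28/17, -4)
T2 rotate right-handed about the y-axis with cos θ = -3/5, sin θ = 4/5: (92/17, -28/17, -4) → (-548/85, -28/17, -164/85)

T(p) = (-548/85, -28/17, -164/85)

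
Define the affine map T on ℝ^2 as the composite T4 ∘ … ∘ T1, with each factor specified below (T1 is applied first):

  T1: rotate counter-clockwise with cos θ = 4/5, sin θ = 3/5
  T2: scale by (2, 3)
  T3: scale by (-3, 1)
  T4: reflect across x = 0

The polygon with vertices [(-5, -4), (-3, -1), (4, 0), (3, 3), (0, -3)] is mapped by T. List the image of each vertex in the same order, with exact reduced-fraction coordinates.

image vertices: (-48/5, -93/5), (-54/5, -39/5), (96/5, 36/5), (18/5, 63/5), (54/5, -36/5)

T1 rotate counter-clockwise with cos θ = 4/5, sin θ = 3/5: (-5, -4) → (-8/5, -31/5); (-3, -1) → (-9/5, -13/5); (4, 0) → (16/5, 12/5); (3, 3) → (3/5, 21/5); (0, -3) → (9/5, -12/5)
T2 scale by (2, 3): (-8/5, -31/5) → (-16/5, -93/5); (-9/5, -13/5) → (-18/5, -39/5); (16/5, 12/5) → (32/5, 36/5); (3/5, 21/5) → (6/5, 63/5); (9/5, -12/5) → (18/5, -36/5)
T3 scale by (-3, 1): (-16/5, -93/5) → (48/5, -93/5); (-18/5, -39/5) → (54/5, -39/5); (32/5, 36/5) → (-96/5, 36/5); (6/5, 63/5) → (-18/5, 63/5); (18/5, -36/5) → (-54/5, -36/5)
T4 reflect across x = 0: (48/5, -93/5) → (-48/5, -93/5); (54/5, -39/5) → (-54/5, -39/5); (-96/5, 36/5) → (96/5, 36/5); (-18/5, 63/5) → (18/5, 63/5); (-54/5, -36/5) → (54/5, -36/5)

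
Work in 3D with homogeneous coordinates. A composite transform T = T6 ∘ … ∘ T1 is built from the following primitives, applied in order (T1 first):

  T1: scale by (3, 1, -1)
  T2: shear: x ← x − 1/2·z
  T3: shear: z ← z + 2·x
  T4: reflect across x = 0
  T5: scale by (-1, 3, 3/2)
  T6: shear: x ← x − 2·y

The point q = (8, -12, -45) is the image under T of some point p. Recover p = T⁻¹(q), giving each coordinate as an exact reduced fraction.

p = (-5, -4, -2)

T1 = [3 0 0 0; 0 1 0 0; 0 0 -1 0; 0 0 0 1]
T2·T1 = [3 0 1/2 0; 0 1 0 0; 0 0 -1 0; 0 0 0 1]
T3·…·T1 = [3 0 1/2 0; 0 1 0 0; 6 0 0 0; 0 0 0 1]
T4·…·T1 = [-3 0 -1/2 0; 0 1 0 0; 6 0 0 0; 0 0 0 1]
T5·…·T1 = [3 0 1/2 0; 0 3 0 0; 9 0 0 0; 0 0 0 1]
T6·…·T1 = [3 -6 1/2 0; 0 3 0 0; 9 0 0 0; 0 0 0 1]
det M = -27/2; M⁻¹ = [0 0 1/9 0; 0 1/3 0 0; 2 4 -2/3 0; 0 0 0 1]
M⁻¹ · (8, -12, -45)ᵀ = (-5, -4, -2)ᵀ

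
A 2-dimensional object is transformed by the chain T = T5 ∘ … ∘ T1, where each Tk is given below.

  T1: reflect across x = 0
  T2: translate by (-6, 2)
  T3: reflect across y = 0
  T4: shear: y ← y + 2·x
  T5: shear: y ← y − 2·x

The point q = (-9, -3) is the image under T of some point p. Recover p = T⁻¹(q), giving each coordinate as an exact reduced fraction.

T1 = [-1 0 0; 0 1 0; 0 0 1]
T2·T1 = [-1 0 -6; 0 1 2; 0 0 1]
T3·…·T1 = [-1 0 -6; 0 -1 -2; 0 0 1]
T4·…·T1 = [-1 0 -6; -2 -1 -14; 0 0 1]
T5·…·T1 = [-1 0 -6; 0 -1 -2; 0 0 1]
det M = 1; M⁻¹ = [-1 0 -6; 0 -1 -2; 0 0 1]
M⁻¹ · (-9, -3)ᵀ = (3, 1)ᵀ

p = (3, 1)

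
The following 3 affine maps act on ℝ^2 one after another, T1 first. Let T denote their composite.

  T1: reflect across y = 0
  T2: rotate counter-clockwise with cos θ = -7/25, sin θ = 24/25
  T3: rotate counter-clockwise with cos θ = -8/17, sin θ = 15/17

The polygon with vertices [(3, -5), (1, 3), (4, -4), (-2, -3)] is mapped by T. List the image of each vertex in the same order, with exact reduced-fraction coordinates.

image vertices: (573/425, -2411/425), (-239/85, 123/85), (-28/425, -2404/425), (1499/425, -318/425)

T1 reflect across y = 0: (3, -5) → (3, 5); (1, 3) → (1, -3); (4, -4) → (4, 4); (-2, -3) → (-2, 3)
T2 rotate counter-clockwise with cos θ = -7/25, sin θ = 24/25: (3, 5) → (-141/25, 37/25); (1, -3) → (13/5, 9/5); (4, 4) → (-124/25, 68/25); (-2, 3) → (-58/25, -69/25)
T3 rotate counter-clockwise with cos θ = -8/17, sin θ = 15/17: (-141/25, 37/25) → (573/425, -2411/425); (13/5, 9/5) → (-239/85, 123/85); (-124/25, 68/25) → (-28/425, -2404/425); (-58/25, -69/25) → (1499/425, -318/425)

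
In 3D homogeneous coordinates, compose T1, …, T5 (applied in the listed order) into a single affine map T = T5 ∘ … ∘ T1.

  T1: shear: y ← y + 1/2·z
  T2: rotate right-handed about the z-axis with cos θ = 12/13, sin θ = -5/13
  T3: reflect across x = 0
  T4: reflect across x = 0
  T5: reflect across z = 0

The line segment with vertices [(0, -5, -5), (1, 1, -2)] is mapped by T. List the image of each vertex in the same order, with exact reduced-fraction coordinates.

T1 shear: y ← y + 1/2·z: (0, -5, -5) → (0, -15/2, -5); (1, 1, -2) → (1, 0, -2)
T2 rotate right-handed about the z-axis with cos θ = 12/13, sin θ = -5/13: (0, -15/2, -5) → (-75/26, -90/13, -5); (1, 0, -2) → (12/13, -5/13, -2)
T3 reflect across x = 0: (-75/26, -90/13, -5) → (75/26, -90/13, -5); (12/13, -5/13, -2) → (-12/13, -5/13, -2)
T4 reflect across x = 0: (75/26, -90/13, -5) → (-75/26, -90/13, -5); (-12/13, -5/13, -2) → (12/13, -5/13, -2)
T5 reflect across z = 0: (-75/26, -90/13, -5) → (-75/26, -90/13, 5); (12/13, -5/13, -2) → (12/13, -5/13, 2)

image vertices: (-75/26, -90/13, 5), (12/13, -5/13, 2)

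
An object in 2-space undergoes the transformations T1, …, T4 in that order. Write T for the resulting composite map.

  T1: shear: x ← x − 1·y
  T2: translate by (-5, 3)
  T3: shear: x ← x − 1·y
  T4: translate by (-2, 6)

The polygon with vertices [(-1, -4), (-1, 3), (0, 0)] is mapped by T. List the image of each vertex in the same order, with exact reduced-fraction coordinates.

image vertices: (-3, 5), (-17, 12), (-10, 9)

T1 shear: x ← x − 1·y: (-1, -4) → (3, -4); (-1, 3) → (-4, 3); (0, 0) → (0, 0)
T2 translate by (-5, 3): (3, -4) → (-2, -1); (-4, 3) → (-9, 6); (0, 0) → (-5, 3)
T3 shear: x ← x − 1·y: (-2, -1) → (-1, -1); (-9, 6) → (-15, 6); (-5, 3) → (-8, 3)
T4 translate by (-2, 6): (-1, -1) → (-3, 5); (-15, 6) → (-17, 12); (-8, 3) → (-10, 9)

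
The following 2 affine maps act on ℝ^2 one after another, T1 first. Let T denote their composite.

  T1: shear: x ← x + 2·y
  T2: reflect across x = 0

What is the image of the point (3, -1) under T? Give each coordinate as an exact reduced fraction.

T1 shear: x ← x + 2·y: (3, -1) → (1, -1)
T2 reflect across x = 0: (1, -1) → (-1, -1)

T(p) = (-1, -1)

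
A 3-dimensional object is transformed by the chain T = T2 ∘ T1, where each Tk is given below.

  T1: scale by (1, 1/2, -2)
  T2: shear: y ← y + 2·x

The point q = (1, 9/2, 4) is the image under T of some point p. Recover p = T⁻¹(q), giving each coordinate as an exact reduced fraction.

T1 = [1 0 0 0; 0 1/2 0 0; 0 0 -2 0; 0 0 0 1]
T2·T1 = [1 0 0 0; 2 1/2 0 0; 0 0 -2 0; 0 0 0 1]
det M = -1; M⁻¹ = [1 0 0 0; -4 2 0 0; 0 0 -1/2 0; 0 0 0 1]
M⁻¹ · (1, 9/2, 4)ᵀ = (1, 5, -2)ᵀ

p = (1, 5, -2)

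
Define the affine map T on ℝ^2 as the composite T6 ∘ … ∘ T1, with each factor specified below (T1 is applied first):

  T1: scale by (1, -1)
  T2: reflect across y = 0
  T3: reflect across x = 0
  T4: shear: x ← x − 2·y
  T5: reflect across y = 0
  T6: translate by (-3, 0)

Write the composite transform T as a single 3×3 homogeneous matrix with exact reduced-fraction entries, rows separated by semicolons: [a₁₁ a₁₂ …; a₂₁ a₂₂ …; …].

T = [-1 -2 -3; 0 -1 0; 0 0 1]

T1 = [1 0 0; 0 -1 0; 0 0 1]
T2·T1 = [1 0 0; 0 1 0; 0 0 1]
T3·…·T1 = [-1 0 0; 0 1 0; 0 0 1]
T4·…·T1 = [-1 -2 0; 0 1 0; 0 0 1]
T5·…·T1 = [-1 -2 0; 0 -1 0; 0 0 1]
T6·…·T1 = [-1 -2 -3; 0 -1 0; 0 0 1]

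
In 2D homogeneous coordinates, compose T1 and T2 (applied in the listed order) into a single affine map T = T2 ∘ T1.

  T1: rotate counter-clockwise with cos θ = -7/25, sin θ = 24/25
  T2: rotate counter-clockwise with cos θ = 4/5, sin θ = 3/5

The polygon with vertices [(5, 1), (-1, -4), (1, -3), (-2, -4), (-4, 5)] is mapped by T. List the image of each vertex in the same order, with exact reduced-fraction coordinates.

image vertices: (-23/5, 11/5), (16/5, 13/5), (1, 3), (4, 2), (1/5, -32/5)

T1 rotate counter-clockwise with cos θ = -7/25, sin θ = 24/25: (5, 1) → (-59/25, 113/25); (-1, -4) → (103/25, 4/25); (1, -3) → (13/5, 9/5); (-2, -4) → (22/5, -4/5); (-4, 5) → (-92/25, -131/25)
T2 rotate counter-clockwise with cos θ = 4/5, sin θ = 3/5: (-59/25, 113/25) → (-23/5, 11/5); (103/25, 4/25) → (16/5, 13/5); (13/5, 9/5) → (1, 3); (22/5, -4/5) → (4, 2); (-92/25, -131/25) → (1/5, -32/5)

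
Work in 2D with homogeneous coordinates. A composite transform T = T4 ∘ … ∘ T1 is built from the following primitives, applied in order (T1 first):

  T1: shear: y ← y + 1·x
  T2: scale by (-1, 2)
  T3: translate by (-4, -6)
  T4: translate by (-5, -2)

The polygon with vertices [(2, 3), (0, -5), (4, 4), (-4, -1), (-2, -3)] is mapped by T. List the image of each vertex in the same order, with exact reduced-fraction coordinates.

T1 shear: y ← y + 1·x: (2, 3) → (2, 5); (0, -5) → (0, -5); (4, 4) → (4, 8); (-4, -1) → (-4, -5); (-2, -3) → (-2, -5)
T2 scale by (-1, 2): (2, 5) → (-2, 10); (0, -5) → (0, -10); (4, 8) → (-4, 16); (-4, -5) → (4, -10); (-2, -5) → (2, -10)
T3 translate by (-4, -6): (-2, 10) → (-6, 4); (0, -10) → (-4, -16); (-4, 16) → (-8, 10); (4, -10) → (0, -16); (2, -10) → (-2, -16)
T4 translate by (-5, -2): (-6, 4) → (-11, 2); (-4, -16) → (-9, -18); (-8, 10) → (-13, 8); (0, -16) → (-5, -18); (-2, -16) → (-7, -18)

image vertices: (-11, 2), (-9, -18), (-13, 8), (-5, -18), (-7, -18)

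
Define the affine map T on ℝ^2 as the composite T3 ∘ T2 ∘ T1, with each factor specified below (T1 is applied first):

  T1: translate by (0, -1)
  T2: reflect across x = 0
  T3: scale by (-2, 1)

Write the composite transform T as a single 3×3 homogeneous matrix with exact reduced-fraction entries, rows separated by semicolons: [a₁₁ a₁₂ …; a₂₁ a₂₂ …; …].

T1 = [1 0 0; 0 1 -1; 0 0 1]
T2·T1 = [-1 0 0; 0 1 -1; 0 0 1]
T3·…·T1 = [2 0 0; 0 1 -1; 0 0 1]

T = [2 0 0; 0 1 -1; 0 0 1]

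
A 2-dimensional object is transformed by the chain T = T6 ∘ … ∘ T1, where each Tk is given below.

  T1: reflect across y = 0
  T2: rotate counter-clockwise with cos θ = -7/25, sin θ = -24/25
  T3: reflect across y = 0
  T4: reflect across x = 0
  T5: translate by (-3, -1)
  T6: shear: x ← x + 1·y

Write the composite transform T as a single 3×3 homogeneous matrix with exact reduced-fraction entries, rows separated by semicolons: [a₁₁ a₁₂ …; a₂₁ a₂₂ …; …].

T1 = [1 0 0; 0 -1 0; 0 0 1]
T2·T1 = [-7/25 -24/25 0; -24/25 7/25 0; 0 0 1]
T3·…·T1 = [-7/25 -24/25 0; 24/25 -7/25 0; 0 0 1]
T4·…·T1 = [7/25 24/25 0; 24/25 -7/25 0; 0 0 1]
T5·…·T1 = [7/25 24/25 -3; 24/25 -7/25 -1; 0 0 1]
T6·…·T1 = [31/25 17/25 -4; 24/25 -7/25 -1; 0 0 1]

T = [31/25 17/25 -4; 24/25 -7/25 -1; 0 0 1]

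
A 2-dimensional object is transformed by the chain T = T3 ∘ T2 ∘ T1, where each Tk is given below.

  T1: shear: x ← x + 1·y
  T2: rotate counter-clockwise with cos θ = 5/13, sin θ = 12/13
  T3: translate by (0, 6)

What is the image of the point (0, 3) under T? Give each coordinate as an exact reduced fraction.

T(p) = (-21/13, 129/13)

T1 shear: x ← x + 1·y: (0, 3) → (3, 3)
T2 rotate counter-clockwise with cos θ = 5/13, sin θ = 12/13: (3, 3) → (-21/13, 51/13)
T3 translate by (0, 6): (-21/13, 51/13) → (-21/13, 129/13)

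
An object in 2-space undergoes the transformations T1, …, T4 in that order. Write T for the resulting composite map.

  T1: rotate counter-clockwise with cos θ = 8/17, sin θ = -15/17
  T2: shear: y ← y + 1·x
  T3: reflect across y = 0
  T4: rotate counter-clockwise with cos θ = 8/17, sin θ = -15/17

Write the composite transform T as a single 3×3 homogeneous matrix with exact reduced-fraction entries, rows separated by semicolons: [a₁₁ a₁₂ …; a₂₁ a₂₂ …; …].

T1 = [8/17 15/17 0; -15/17 8/17 0; 0 0 1]
T2·T1 = [8/17 15/17 0; -7/17 23/17 0; 0 0 1]
T3·…·T1 = [8/17 15/17 0; 7/17 -23/17 0; 0 0 1]
T4·…·T1 = [169/289 -225/289 0; -64/289 -409/289 0; 0 0 1]

T = [169/289 -225/289 0; -64/289 -409/289 0; 0 0 1]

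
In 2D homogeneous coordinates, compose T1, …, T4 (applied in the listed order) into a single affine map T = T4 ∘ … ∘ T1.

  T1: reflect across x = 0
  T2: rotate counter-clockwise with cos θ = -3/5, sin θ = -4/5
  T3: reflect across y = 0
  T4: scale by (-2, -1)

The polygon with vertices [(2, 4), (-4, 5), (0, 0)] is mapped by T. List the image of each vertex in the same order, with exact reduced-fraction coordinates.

image vertices: (-44/5, -4/5), (-16/5, -31/5), (0, 0)

T1 reflect across x = 0: (2, 4) → (-2, 4); (-4, 5) → (4, 5); (0, 0) → (0, 0)
T2 rotate counter-clockwise with cos θ = -3/5, sin θ = -4/5: (-2, 4) → (22/5, -4/5); (4, 5) → (8/5, -31/5); (0, 0) → (0, 0)
T3 reflect across y = 0: (22/5, -4/5) → (22/5, 4/5); (8/5, -31/5) → (8/5, 31/5); (0, 0) → (0, 0)
T4 scale by (-2, -1): (22/5, 4/5) → (-44/5, -4/5); (8/5, 31/5) → (-16/5, -31/5); (0, 0) → (0, 0)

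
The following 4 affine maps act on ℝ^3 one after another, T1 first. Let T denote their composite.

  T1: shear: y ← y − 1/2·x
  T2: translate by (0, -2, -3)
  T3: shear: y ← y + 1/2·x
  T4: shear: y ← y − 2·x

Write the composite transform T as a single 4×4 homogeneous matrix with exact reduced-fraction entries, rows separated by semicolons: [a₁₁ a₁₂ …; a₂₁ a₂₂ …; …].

T1 = [1 0 0 0; -1/2 1 0 0; 0 0 1 0; 0 0 0 1]
T2·T1 = [1 0 0 0; -1/2 1 0 -2; 0 0 1 -3; 0 0 0 1]
T3·…·T1 = [1 0 0 0; 0 1 0 -2; 0 0 1 -3; 0 0 0 1]
T4·…·T1 = [1 0 0 0; -2 1 0 -2; 0 0 1 -3; 0 0 0 1]

T = [1 0 0 0; -2 1 0 -2; 0 0 1 -3; 0 0 0 1]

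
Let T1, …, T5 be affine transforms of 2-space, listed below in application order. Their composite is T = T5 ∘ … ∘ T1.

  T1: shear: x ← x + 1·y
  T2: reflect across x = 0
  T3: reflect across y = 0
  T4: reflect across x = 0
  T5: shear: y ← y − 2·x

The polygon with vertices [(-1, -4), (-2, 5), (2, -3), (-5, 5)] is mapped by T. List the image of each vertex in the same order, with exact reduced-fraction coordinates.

T1 shear: x ← x + 1·y: (-1, -4) → (-5, -4); (-2, 5) → (3, 5); (2, -3) → (-1, -3); (-5, 5) → (0, 5)
T2 reflect across x = 0: (-5, -4) → (5, -4); (3, 5) → (-3, 5); (-1, -3) → (1, -3); (0, 5) → (0, 5)
T3 reflect across y = 0: (5, -4) → (5, 4); (-3, 5) → (-3, -5); (1, -3) → (1, 3); (0, 5) → (0, -5)
T4 reflect across x = 0: (5, 4) → (-5, 4); (-3, -5) → (3, -5); (1, 3) → (-1, 3); (0, -5) → (0, -5)
T5 shear: y ← y − 2·x: (-5, 4) → (-5, 14); (3, -5) → (3, -11); (-1, 3) → (-1, 5); (0, -5) → (0, -5)

image vertices: (-5, 14), (3, -11), (-1, 5), (0, -5)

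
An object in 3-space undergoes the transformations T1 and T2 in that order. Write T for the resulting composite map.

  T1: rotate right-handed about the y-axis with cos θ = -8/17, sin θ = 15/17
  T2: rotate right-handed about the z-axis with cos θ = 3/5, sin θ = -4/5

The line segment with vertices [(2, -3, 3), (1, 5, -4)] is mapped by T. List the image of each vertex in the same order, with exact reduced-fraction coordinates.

image vertices: (-117/85, -269/85, -54/17), (8/5, 31/5, 1)

T1 rotate right-handed about the y-axis with cos θ = -8/17, sin θ = 15/17: (2, -3, 3) → (29/17, -3, -54/17); (1, 5, -4) → (-4, 5, 1)
T2 rotate right-handed about the z-axis with cos θ = 3/5, sin θ = -4/5: (29/17, -3, -54/17) → (-117/85, -269/85, -54/17); (-4, 5, 1) → (8/5, 31/5, 1)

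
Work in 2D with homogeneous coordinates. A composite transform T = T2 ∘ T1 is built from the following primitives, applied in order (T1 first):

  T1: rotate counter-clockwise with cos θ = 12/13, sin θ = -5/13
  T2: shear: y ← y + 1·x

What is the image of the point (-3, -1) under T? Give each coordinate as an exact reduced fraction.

T(p) = (-41/13, -38/13)

T1 rotate counter-clockwise with cos θ = 12/13, sin θ = -5/13: (-3, -1) → (-41/13, 3/13)
T2 shear: y ← y + 1·x: (-41/13, 3/13) → (-41/13, -38/13)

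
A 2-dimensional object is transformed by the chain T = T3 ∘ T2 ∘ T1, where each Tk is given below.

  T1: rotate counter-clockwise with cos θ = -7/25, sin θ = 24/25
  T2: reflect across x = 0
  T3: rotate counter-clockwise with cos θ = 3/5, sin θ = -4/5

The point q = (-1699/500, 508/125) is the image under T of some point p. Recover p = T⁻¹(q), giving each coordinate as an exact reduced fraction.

T1 = [-7/25 -24/25 0; 24/25 -7/25 0; 0 0 1]
T2·T1 = [7/25 24/25 0; 24/25 -7/25 0; 0 0 1]
T3·…·T1 = [117/125 44/125 0; 44/125 -117/125 0; 0 0 1]
det M = -1; M⁻¹ = [117/125 44/125 0; 44/125 -117/125 0; 0 0 1]
M⁻¹ · (-1699/500, 508/125)ᵀ = (-7/4, -5)ᵀ

p = (-7/4, -5)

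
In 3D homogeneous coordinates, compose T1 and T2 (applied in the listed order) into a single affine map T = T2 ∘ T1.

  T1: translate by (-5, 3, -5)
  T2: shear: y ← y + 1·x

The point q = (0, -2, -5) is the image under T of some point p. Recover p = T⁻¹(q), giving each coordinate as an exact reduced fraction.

T1 = [1 0 0 -5; 0 1 0 3; 0 0 1 -5; 0 0 0 1]
T2·T1 = [1 0 0 -5; 1 1 0 -2; 0 0 1 -5; 0 0 0 1]
det M = 1; M⁻¹ = [1 0 0 5; -1 1 0 -3; 0 0 1 5; 0 0 0 1]
M⁻¹ · (0, -2, -5)ᵀ = (5, -5, 0)ᵀ

p = (5, -5, 0)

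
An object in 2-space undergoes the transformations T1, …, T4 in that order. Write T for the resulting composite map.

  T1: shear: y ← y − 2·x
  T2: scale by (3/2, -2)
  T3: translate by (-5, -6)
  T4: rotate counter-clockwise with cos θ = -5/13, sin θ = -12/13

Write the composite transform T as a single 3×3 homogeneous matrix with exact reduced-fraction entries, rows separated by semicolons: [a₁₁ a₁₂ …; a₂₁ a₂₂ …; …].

T1 = [1 0 0; -2 1 0; 0 0 1]
T2·T1 = [3/2 0 0; 4 -2 0; 0 0 1]
T3·…·T1 = [3/2 0 -5; 4 -2 -6; 0 0 1]
T4·…·T1 = [81/26 -24/13 -47/13; -38/13 10/13 90/13; 0 0 1]

T = [81/26 -24/13 -47/13; -38/13 10/13 90/13; 0 0 1]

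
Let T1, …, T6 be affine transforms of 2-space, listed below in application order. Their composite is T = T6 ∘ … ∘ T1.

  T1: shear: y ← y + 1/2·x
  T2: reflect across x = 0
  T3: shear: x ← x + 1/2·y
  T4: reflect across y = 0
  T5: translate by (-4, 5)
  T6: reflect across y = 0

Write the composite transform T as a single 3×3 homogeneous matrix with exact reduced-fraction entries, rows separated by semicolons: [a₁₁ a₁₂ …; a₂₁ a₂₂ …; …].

T = [-3/4 1/2 -4; 1/2 1 -5; 0 0 1]

T1 = [1 0 0; 1/2 1 0; 0 0 1]
T2·T1 = [-1 0 0; 1/2 1 0; 0 0 1]
T3·…·T1 = [-3/4 1/2 0; 1/2 1 0; 0 0 1]
T4·…·T1 = [-3/4 1/2 0; -1/2 -1 0; 0 0 1]
T5·…·T1 = [-3/4 1/2 -4; -1/2 -1 5; 0 0 1]
T6·…·T1 = [-3/4 1/2 -4; 1/2 1 -5; 0 0 1]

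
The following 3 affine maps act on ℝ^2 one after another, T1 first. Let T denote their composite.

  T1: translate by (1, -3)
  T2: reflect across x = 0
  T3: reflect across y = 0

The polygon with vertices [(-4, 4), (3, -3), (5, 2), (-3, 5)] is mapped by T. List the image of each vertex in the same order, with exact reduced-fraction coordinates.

T1 translate by (1, -3): (-4, 4) → (-3, 1); (3, -3) → (4, -6); (5, 2) → (6, -1); (-3, 5) → (-2, 2)
T2 reflect across x = 0: (-3, 1) → (3, 1); (4, -6) → (-4, -6); (6, -1) → (-6, -1); (-2, 2) → (2, 2)
T3 reflect across y = 0: (3, 1) → (3, -1); (-4, -6) → (-4, 6); (-6, -1) → (-6, 1); (2, 2) → (2, -2)

image vertices: (3, -1), (-4, 6), (-6, 1), (2, -2)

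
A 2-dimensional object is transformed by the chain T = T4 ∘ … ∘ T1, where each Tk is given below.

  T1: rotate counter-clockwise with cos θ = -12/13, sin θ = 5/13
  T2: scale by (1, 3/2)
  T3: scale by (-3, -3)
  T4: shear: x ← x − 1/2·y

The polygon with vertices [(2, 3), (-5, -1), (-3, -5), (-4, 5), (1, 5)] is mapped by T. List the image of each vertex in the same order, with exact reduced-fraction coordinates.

T1 rotate counter-clockwise with cos θ = -12/13, sin θ = 5/13: (2, 3) → (-3, -2); (-5, -1) → (5, -1); (-3, -5) → (61/13, 45/13); (-4, 5) → (23/13, -80/13); (1, 5) → (-37/13, -55/13)
T2 scale by (1, 3/2): (-3, -2) → (-3, -3); (5, -1) → (5, -3/2); (61/13, 45/13) → (61/13, 135/26); (23/13, -80/13) → (23/13, -120/13); (-37/13, -55/13) → (-37/13, -165/26)
T3 scale by (-3, -3): (-3, -3) → (9, 9); (5, -3/2) → (-15, 9/2); (61/13, 135/26) → (-183/13, -405/26); (23/13, -120/13) → (-69/13, 360/13); (-37/13, -165/26) → (111/13, 495/26)
T4 shear: x ← x − 1/2·y: (9, 9) → (9/2, 9); (-15, 9/2) → (-69/4, 9/2); (-183/13, -405/26) → (-327/52, -405/26); (-69/13, 360/13) → (-249/13, 360/13); (111/13, 495/26) → (-51/52, 495/26)

image vertices: (9/2, 9), (-69/4, 9/2), (-327/52, -405/26), (-249/13, 360/13), (-51/52, 495/26)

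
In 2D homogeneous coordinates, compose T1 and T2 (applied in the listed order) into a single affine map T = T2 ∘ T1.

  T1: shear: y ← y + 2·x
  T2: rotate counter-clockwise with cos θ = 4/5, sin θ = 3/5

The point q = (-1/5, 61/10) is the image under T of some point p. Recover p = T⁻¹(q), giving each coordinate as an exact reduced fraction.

p = (7/2, -2)

T1 = [1 0 0; 2 1 0; 0 0 1]
T2·T1 = [-2/5 -3/5 0; 11/5 4/5 0; 0 0 1]
det M = 1; M⁻¹ = [4/5 3/5 0; -11/5 -2/5 0; 0 0 1]
M⁻¹ · (-1/5, 61/10)ᵀ = (7/2, -2)ᵀ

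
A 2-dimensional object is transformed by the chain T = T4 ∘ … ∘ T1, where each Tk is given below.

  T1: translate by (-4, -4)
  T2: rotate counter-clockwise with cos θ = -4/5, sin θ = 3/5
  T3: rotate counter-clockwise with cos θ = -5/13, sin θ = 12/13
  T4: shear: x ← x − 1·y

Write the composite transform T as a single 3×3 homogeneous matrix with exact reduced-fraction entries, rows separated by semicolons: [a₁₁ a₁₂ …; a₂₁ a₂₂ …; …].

T = [47/65 79/65 -504/65; -63/65 -16/65 316/65; 0 0 1]

T1 = [1 0 -4; 0 1 -4; 0 0 1]
T2·T1 = [-4/5 -3/5 28/5; 3/5 -4/5 4/5; 0 0 1]
T3·…·T1 = [-16/65 63/65 -188/65; -63/65 -16/65 316/65; 0 0 1]
T4·…·T1 = [47/65 79/65 -504/65; -63/65 -16/65 316/65; 0 0 1]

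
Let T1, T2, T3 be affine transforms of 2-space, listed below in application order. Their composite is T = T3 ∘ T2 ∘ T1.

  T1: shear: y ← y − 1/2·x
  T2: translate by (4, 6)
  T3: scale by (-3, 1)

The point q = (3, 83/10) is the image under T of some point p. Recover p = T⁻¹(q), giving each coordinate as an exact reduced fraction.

p = (-5, -1/5)

T1 = [1 0 0; -1/2 1 0; 0 0 1]
T2·T1 = [1 0 4; -1/2 1 6; 0 0 1]
T3·…·T1 = [-3 0 -12; -1/2 1 6; 0 0 1]
det M = -3; M⁻¹ = [-1/3 0 -4; -1/6 1 -8; 0 0 1]
M⁻¹ · (3, 83/10)ᵀ = (-5, -1/5)ᵀ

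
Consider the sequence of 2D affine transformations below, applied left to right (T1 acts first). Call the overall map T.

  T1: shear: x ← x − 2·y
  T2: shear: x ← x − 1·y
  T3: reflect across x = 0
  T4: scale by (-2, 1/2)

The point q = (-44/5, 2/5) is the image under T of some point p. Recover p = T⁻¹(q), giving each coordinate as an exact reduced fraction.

p = (-2, 4/5)

T1 = [1 -2 0; 0 1 0; 0 0 1]
T2·T1 = [1 -3 0; 0 1 0; 0 0 1]
T3·…·T1 = [-1 3 0; 0 1 0; 0 0 1]
T4·…·T1 = [2 -6 0; 0 1/2 0; 0 0 1]
det M = 1; M⁻¹ = [1/2 6 0; 0 2 0; 0 0 1]
M⁻¹ · (-44/5, 2/5)ᵀ = (-2, 4/5)ᵀ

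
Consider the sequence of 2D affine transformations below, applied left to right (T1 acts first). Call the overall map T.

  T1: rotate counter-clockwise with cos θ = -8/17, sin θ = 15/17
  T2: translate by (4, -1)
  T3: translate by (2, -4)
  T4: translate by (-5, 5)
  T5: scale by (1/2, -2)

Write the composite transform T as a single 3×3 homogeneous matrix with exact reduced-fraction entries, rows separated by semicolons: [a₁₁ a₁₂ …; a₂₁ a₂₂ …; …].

T = [-4/17 -15/34 1/2; -30/17 16/17 0; 0 0 1]

T1 = [-8/17 -15/17 0; 15/17 -8/17 0; 0 0 1]
T2·T1 = [-8/17 -15/17 4; 15/17 -8/17 -1; 0 0 1]
T3·…·T1 = [-8/17 -15/17 6; 15/17 -8/17 -5; 0 0 1]
T4·…·T1 = [-8/17 -15/17 1; 15/17 -8/17 0; 0 0 1]
T5·…·T1 = [-4/17 -15/34 1/2; -30/17 16/17 0; 0 0 1]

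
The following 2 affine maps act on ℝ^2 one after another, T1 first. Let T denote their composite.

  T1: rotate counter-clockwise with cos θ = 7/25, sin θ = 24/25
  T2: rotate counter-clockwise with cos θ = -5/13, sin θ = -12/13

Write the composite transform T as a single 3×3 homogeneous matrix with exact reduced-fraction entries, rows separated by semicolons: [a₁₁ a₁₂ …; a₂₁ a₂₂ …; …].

T = [253/325 204/325 0; -204/325 253/325 0; 0 0 1]

T1 = [7/25 -24/25 0; 24/25 7/25 0; 0 0 1]
T2·T1 = [253/325 204/325 0; -204/325 253/325 0; 0 0 1]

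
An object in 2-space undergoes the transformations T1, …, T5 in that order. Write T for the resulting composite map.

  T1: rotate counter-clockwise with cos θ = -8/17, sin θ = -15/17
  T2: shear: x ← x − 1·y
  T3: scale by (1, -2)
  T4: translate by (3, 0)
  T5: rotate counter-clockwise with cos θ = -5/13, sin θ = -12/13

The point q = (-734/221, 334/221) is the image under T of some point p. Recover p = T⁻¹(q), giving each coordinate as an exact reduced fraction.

p = (-1, -2)

T1 = [-8/17 15/17 0; -15/17 -8/17 0; 0 0 1]
T2·T1 = [7/17 23/17 0; -15/17 -8/17 0; 0 0 1]
T3·…·T1 = [7/17 23/17 0; 30/17 16/17 0; 0 0 1]
T4·…·T1 = [7/17 23/17 3; 30/17 16/17 0; 0 0 1]
T5·…·T1 = [25/17 77/221 -15/13; -18/17 -356/221 -36/13; 0 0 1]
det M = -2; M⁻¹ = [178/221 77/442 24/17; -9/17 -25/34 -45/17; 0 0 1]
M⁻¹ · (-734/221, 334/221)ᵀ = (-1, -2)ᵀ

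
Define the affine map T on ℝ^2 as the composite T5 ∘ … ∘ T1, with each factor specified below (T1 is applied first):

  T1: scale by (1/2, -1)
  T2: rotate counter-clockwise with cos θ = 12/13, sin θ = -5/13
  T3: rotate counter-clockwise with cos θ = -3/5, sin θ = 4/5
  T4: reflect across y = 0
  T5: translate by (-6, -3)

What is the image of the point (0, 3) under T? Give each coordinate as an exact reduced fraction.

T1 scale by (1/2, -1): (0, 3) → (0, -3)
T2 rotate counter-clockwise with cos θ = 12/13, sin θ = -5/13: (0, -3) → (-15/13, -36/13)
T3 rotate counter-clockwise with cos θ = -3/5, sin θ = 4/5: (-15/13, -36/13) → (189/65, 48/65)
T4 reflect across y = 0: (189/65, 48/65) → (189/65, -48/65)
T5 translate by (-6, -3): (189/65, -48/65) → (-201/65, -243/65)

T(p) = (-201/65, -243/65)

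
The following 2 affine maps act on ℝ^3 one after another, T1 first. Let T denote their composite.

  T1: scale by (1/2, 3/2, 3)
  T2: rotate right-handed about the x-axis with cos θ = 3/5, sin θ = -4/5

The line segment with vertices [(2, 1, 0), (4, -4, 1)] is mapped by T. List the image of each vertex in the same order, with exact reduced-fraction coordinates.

image vertices: (1, 9/10, -6/5), (2, -6/5, 33/5)

T1 scale by (1/2, 3/2, 3): (2, 1, 0) → (1, 3/2, 0); (4, -4, 1) → (2, -6, 3)
T2 rotate right-handed about the x-axis with cos θ = 3/5, sin θ = -4/5: (1, 3/2, 0) → (1, 9/10, -6/5); (2, -6, 3) → (2, -6/5, 33/5)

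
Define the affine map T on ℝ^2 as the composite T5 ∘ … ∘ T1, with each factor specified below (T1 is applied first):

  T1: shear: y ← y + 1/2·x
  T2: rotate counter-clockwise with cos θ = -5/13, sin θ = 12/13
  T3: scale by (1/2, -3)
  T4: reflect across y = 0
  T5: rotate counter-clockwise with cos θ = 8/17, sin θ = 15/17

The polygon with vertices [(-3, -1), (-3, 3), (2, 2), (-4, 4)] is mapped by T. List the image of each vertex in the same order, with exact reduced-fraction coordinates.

T1 shear: y ← y + 1/2·x: (-3, -1) → (-3, -5/2); (-3, 3) → (-3, 3/2); (2, 2) → (2, 3); (-4, 4) → (-4, 2)
T2 rotate counter-clockwise with cos θ = -5/13, sin θ = 12/13: (-3, -5/2) → (45/13, -47/26); (-3, 3/2) → (-3/13, -87/26); (2, 3) → (-46/13, 9/13); (-4, 2) → (-4/13, -58/13)
T3 scale by (1/2, -3): (45/13, -47/26) → (45/26, 141/26); (-3/13, -87/26) → (-3/26, 261/26); (-46/13, 9/13) → (-23/13, -27/13); (-4/13, -58/13) → (-2/13, 174/13)
T4 reflect across y = 0: (45/26, 141/26) → (45/26, -141/26); (-3/26, 261/26) → (-3/26, -261/26); (-23/13, -27/13) → (-23/13, 27/13); (-2/13, 174/13) → (-2/13, -174/13)
T5 rotate counter-clockwise with cos θ = 8/17, sin θ = 15/17: (45/26, -141/26) → (2475/442, -453/442); (-3/26, -261/26) → (3891/442, -2133/442); (-23/13, 27/13) → (-589/221, -129/221); (-2/13, -174/13) → (2594/221, -1422/221)

image vertices: (2475/442, -453/442), (3891/442, -2133/442), (-589/221, -129/221), (2594/221, -1422/221)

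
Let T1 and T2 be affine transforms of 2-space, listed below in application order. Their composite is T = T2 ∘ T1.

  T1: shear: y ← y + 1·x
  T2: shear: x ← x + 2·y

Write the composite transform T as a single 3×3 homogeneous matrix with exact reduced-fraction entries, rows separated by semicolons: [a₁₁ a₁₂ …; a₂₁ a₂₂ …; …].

T = [3 2 0; 1 1 0; 0 0 1]

T1 = [1 0 0; 1 1 0; 0 0 1]
T2·T1 = [3 2 0; 1 1 0; 0 0 1]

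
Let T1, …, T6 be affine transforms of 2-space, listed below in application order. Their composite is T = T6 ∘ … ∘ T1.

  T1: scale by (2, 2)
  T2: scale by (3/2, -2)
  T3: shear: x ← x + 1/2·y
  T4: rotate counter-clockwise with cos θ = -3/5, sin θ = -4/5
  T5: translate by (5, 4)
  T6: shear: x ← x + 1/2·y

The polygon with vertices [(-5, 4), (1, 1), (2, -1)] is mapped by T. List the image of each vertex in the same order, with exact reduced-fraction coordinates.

image vertices: (22, 32), (4, 28/5), (1, -24/5)

T1 scale by (2, 2): (-5, 4) → (-10, 8); (1, 1) → (2, 2); (2, -1) → (4, -2)
T2 scale by (3/2, -2): (-10, 8) → (-15, -16); (2, 2) → (3, -4); (4, -2) → (6, 4)
T3 shear: x ← x + 1/2·y: (-15, -16) → (-23, -16); (3, -4) → (1, -4); (6, 4) → (8, 4)
T4 rotate counter-clockwise with cos θ = -3/5, sin θ = -4/5: (-23, -16) → (1, 28); (1, -4) → (-19/5, 8/5); (8, 4) → (-8/5, -44/5)
T5 translate by (5, 4): (1, 28) → (6, 32); (-19/5, 8/5) → (6/5, 28/5); (-8/5, -44/5) → (17/5, -24/5)
T6 shear: x ← x + 1/2·y: (6, 32) → (22, 32); (6/5, 28/5) → (4, 28/5); (17/5, -24/5) → (1, -24/5)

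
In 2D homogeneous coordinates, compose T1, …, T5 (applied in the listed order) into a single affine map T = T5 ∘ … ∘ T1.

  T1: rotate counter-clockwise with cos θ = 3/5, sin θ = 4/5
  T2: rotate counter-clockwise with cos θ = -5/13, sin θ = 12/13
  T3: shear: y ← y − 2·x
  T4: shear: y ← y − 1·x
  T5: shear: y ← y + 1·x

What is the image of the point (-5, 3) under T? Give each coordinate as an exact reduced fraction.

T1 rotate counter-clockwise with cos θ = 3/5, sin θ = 4/5: (-5, 3) → (-27/5, -11/5)
T2 rotate counter-clockwise with cos θ = -5/13, sin θ = 12/13: (-27/5, -11/5) → (267/65, -269/65)
T3 shear: y ← y − 2·x: (267/65, -269/65) → (267/65, -803/65)
T4 shear: y ← y − 1·x: (267/65, -803/65) → (267/65, -214/13)
T5 shear: y ← y + 1·x: (267/65, -214/13) → (267/65, -803/65)

T(p) = (267/65, -803/65)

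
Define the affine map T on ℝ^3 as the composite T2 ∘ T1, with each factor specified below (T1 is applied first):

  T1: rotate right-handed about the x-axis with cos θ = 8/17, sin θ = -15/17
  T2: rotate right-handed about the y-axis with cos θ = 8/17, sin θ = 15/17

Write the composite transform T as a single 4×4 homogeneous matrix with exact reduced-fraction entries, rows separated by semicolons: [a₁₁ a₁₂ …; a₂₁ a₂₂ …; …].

T1 = [1 0 0 0; 0 8/17 15/17 0; 0 -15/17 8/17 0; 0 0 0 1]
T2·T1 = [8/17 -225/289 120/289 0; 0 8/17 15/17 0; -15/17 -120/289 64/289 0; 0 0 0 1]

T = [8/17 -225/289 120/289 0; 0 8/17 15/17 0; -15/17 -120/289 64/289 0; 0 0 0 1]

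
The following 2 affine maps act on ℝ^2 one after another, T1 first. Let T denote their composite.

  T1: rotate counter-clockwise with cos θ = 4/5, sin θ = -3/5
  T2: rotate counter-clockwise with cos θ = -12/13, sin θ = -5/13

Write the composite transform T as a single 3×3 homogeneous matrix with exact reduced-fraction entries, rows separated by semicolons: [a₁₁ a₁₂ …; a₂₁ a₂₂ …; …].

T1 = [4/5 3/5 0; -3/5 4/5 0; 0 0 1]
T2·T1 = [-63/65 -16/65 0; 16/65 -63/65 0; 0 0 1]

T = [-63/65 -16/65 0; 16/65 -63/65 0; 0 0 1]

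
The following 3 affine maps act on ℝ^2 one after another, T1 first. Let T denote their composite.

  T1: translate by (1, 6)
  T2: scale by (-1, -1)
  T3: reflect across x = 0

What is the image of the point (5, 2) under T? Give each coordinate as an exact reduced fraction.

T1 translate by (1, 6): (5, 2) → (6, 8)
T2 scale by (-1, -1): (6, 8) → (-6, -8)
T3 reflect across x = 0: (-6, -8) → (6, -8)

T(p) = (6, -8)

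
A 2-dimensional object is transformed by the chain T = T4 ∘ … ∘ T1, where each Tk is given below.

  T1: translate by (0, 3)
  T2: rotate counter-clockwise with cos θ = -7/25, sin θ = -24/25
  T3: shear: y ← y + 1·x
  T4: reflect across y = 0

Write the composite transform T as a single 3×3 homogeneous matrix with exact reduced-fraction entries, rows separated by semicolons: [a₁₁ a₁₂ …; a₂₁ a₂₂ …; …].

T1 = [1 0 0; 0 1 3; 0 0 1]
T2·T1 = [-7/25 24/25 72/25; -24/25 -7/25 -21/25; 0 0 1]
T3·…·T1 = [-7/25 24/25 72/25; -31/25 17/25 51/25; 0 0 1]
T4·…·T1 = [-7/25 24/25 72/25; 31/25 -17/25 -51/25; 0 0 1]

T = [-7/25 24/25 72/25; 31/25 -17/25 -51/25; 0 0 1]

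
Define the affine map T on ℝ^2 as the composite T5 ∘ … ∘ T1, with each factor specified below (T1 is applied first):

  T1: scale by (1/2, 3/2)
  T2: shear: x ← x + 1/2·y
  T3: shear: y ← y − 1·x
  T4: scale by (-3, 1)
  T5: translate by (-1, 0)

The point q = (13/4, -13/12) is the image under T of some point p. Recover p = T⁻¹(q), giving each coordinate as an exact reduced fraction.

p = (-1/3, -5/3)

T1 = [1/2 0 0; 0 3/2 0; 0 0 1]
T2·T1 = [1/2 3/4 0; 0 3/2 0; 0 0 1]
T3·…·T1 = [1/2 3/4 0; -1/2 3/4 0; 0 0 1]
T4·…·T1 = [-3/2 -9/4 0; -1/2 3/4 0; 0 0 1]
T5·…·T1 = [-3/2 -9/4 -1; -1/2 3/4 0; 0 0 1]
det M = -9/4; M⁻¹ = [-1/3 -1 -1/3; -2/9 2/3 -2/9; 0 0 1]
M⁻¹ · (13/4, -13/12)ᵀ = (-1/3, -5/3)ᵀ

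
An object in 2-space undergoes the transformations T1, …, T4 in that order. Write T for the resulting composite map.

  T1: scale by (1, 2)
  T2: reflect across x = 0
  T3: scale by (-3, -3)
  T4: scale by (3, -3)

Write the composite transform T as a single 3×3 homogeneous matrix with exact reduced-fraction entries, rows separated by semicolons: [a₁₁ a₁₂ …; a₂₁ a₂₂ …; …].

T1 = [1 0 0; 0 2 0; 0 0 1]
T2·T1 = [-1 0 0; 0 2 0; 0 0 1]
T3·…·T1 = [3 0 0; 0 -6 0; 0 0 1]
T4·…·T1 = [9 0 0; 0 18 0; 0 0 1]

T = [9 0 0; 0 18 0; 0 0 1]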